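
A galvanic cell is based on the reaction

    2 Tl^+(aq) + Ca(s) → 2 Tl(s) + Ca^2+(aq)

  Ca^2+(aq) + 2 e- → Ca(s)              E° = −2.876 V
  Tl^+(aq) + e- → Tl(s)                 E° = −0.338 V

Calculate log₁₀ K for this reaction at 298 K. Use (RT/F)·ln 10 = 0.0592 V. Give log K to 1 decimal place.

The Tl⁺/Tl couple is reduced (cathode); E°cell = −0.338 − (−2.876) = +2.538 V with n = 2.
At equilibrium E = 0, so log K = nE°cell / 0.0592 = (2)(+2.538) / 0.0592 = 85.7.

log K = 85.7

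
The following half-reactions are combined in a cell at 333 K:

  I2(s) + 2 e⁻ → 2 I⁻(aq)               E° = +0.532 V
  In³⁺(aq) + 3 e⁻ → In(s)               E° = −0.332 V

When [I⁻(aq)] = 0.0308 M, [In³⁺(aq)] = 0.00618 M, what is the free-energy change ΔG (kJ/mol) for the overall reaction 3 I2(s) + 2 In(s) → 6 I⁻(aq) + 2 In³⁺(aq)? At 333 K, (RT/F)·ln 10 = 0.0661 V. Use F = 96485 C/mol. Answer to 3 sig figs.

E°cell = +0.532 − (−0.332) = +0.864 V; the balanced reaction transfers n = 6 electrons.
Q = [I⁻(aq)]^6·[In³⁺(aq)]^2 = 3.26×10^−14, so log Q = −13.487 and E = +0.864 − (0.0661/6)(−13.487) = +1.0126 V.
Finally ΔG = −nFE = −(6)(96485 C/mol)(+1.0126 V) = −586 kJ/mol.

−586 kJ/mol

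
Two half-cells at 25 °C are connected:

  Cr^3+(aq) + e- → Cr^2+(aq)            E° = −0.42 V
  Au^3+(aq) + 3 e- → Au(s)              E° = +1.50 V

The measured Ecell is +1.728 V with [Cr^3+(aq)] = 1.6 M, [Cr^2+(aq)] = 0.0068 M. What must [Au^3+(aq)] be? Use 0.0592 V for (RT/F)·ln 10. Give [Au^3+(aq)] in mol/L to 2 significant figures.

Au³⁺/Au is the cathode (higher E°); E°cell = +1.50 − (−0.42) = +1.92 V with n = 3.
Since E = E° − (0.0592/n)·log Q, log Q = n(E° − E)/0.0592 = 9.730.
For Au^3+(aq) + 3 Cr^2+(aq) → Au(s) + 3 Cr^3+(aq), the reaction quotient is Q = [Cr^3+(aq)]^3 / ([Au^3+(aq)]·[Cr^2+(aq)]^3).
Isolating [Au^3+(aq)] in Q = 10^{9.730} yields log [Au^3+(aq)] = −2.615, i.e. 0.0024 M.

0.0024 M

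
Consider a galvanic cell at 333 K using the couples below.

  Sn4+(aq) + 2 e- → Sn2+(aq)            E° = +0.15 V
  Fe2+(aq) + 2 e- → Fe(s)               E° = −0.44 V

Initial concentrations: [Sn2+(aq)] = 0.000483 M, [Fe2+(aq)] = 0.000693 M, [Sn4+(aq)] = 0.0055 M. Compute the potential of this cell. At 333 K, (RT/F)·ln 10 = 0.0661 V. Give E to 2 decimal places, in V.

Since E°(Sn⁴⁺/Sn²⁺) > E°(Fe²⁺/Fe), Sn⁴⁺/Sn²⁺ serves as the cathode.
E°cell = +0.15 − (−0.44) = +0.59 V, with n = 2 electrons transferred.
Balancing gives Sn4+(aq) + Fe(s) → Sn2+(aq) + Fe2+(aq); hence Q = ([Sn2+(aq)]·[Fe2+(aq)]) / [Sn4+(aq)] = 6.09×10^−5 (log Q = −4.216).
By the Nernst equation, E = +0.59 − (0.0661/2)·(−4.216) = +0.73 V.

+0.73 V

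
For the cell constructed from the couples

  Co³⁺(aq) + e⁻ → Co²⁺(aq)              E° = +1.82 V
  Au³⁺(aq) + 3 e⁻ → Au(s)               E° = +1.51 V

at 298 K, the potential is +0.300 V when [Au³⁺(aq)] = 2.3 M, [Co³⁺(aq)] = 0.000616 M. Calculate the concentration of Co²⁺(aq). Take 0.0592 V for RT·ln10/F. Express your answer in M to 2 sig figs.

0.00069 M

With Co³⁺/Co²⁺ at the cathode and Au³⁺/Au at the anode, E°cell = +1.82 − (+1.51) = +0.31 V (n = 3).
Since E = E° − (0.0592/n)·log Q, log Q = n(E° − E)/0.0592 = 0.507.
For 3 Co³⁺(aq) + Au(s) → 3 Co²⁺(aq) + Au³⁺(aq), the reaction quotient is Q = ([Co²⁺(aq)]^3·[Au³⁺(aq)]) / [Co³⁺(aq)]^3.
Isolating [Co²⁺(aq)] in Q = 10^{0.507} yields log [Co²⁺(aq)] = −3.162, i.e. 0.00069 M.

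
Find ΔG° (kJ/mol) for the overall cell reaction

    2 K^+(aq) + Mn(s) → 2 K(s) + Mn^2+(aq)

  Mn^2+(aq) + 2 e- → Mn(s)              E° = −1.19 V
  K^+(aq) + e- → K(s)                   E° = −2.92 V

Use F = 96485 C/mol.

In the reaction as written K^+(aq) is reduced, so the K⁺/K couple is the cathode and Mn²⁺/Mn is the anode.
E°cell = −2.92 − (−1.19) = −1.73 V; balancing electrons gives n = 2.
ΔG° = −nFE°cell = −(2)(96485)(−1.73) J/mol = +334 kJ/mol.

+334 kJ/mol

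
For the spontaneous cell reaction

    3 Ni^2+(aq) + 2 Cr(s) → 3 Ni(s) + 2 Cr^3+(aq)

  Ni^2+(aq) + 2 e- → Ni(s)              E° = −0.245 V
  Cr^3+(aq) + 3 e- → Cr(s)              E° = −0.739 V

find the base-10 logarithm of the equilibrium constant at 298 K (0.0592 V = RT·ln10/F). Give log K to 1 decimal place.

log K = 50.1

The Ni²⁺/Ni couple is reduced (cathode); E°cell = −0.245 − (−0.739) = +0.494 V with n = 6.
At equilibrium E = 0, so log K = nE°cell / 0.0592 = (6)(+0.494) / 0.0592 = 50.1.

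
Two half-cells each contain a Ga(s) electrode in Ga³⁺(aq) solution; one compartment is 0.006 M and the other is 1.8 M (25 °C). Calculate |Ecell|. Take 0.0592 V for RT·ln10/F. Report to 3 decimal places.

0.049 V

For a concentration cell E°cell = 0, since both electrodes use the same couple.
The compartment with the higher Ga³⁺(aq) concentration (1.8 M) acts as the cathode; ions are reduced there and produced at the dilute (0.006 M) anode.
With n = 3, Ecell = −(0.0592/3)·log([dilute]/[conc]) = −(0.0592/3)·log(0.006/1.8) = +0.049 V.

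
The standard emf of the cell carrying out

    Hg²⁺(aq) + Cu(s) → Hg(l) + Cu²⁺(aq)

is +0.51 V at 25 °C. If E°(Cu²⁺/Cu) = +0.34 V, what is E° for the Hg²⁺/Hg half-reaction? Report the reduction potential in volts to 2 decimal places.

In the reaction as written the Hg²⁺/Hg couple is reduced (cathode) and Cu²⁺/Cu is oxidized (anode), so E°cell = E°(Hg²⁺/Hg) − E°(Cu²⁺/Cu).
E°(Hg²⁺/Hg) = E°cell + E°(anode) = +0.51 + (+0.34) = +0.85 V.

+0.85 V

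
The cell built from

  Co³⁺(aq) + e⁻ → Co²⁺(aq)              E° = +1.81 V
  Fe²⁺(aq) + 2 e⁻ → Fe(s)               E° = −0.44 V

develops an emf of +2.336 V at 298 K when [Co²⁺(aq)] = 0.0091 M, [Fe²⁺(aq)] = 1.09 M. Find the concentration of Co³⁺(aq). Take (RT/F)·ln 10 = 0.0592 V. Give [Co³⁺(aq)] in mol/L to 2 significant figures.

Co³⁺/Co²⁺ is the cathode (higher E°); E°cell = +1.81 − (−0.44) = +2.25 V with n = 2.
From the Nernst equation, log Q = n(E° − E)/0.0592 = 2·(+2.25 − (+2.336))/0.0592 = −2.905.
The balanced reaction is 2 Co³⁺(aq) + Fe(s) → 2 Co²⁺(aq) + Fe²⁺(aq), so Q = ([Co²⁺(aq)]^2·[Fe²⁺(aq)]) / [Co³⁺(aq)]^2.
Substituting the known concentrations and solving, log [Co³⁺(aq)] = −0.570 and [Co³⁺(aq)] = 0.27 M.

0.27 M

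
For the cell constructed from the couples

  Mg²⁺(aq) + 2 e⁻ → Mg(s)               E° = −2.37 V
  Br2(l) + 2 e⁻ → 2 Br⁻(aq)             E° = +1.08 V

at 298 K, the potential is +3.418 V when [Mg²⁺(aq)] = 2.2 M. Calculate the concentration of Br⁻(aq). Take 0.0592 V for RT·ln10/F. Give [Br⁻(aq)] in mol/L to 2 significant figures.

Br₂/Br⁻ is the cathode (higher E°); E°cell = +1.08 − (−2.37) = +3.45 V with n = 2.
Since E = E° − (0.0592/n)·log Q, log Q = n(E° − E)/0.0592 = 1.081.
For Br2(l) + Mg(s) → 2 Br⁻(aq) + Mg²⁺(aq), the reaction quotient is Q = [Br⁻(aq)]^2·[Mg²⁺(aq)].
Substituting the known concentrations and solving, log [Br⁻(aq)] = 0.369 and [Br⁻(aq)] = 2.3 M.

2.3 M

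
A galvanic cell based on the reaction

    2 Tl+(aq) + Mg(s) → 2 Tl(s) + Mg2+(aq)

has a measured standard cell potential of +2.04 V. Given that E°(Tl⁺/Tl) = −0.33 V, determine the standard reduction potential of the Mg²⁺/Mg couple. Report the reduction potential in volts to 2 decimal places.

In the reaction as written the Tl⁺/Tl couple is reduced (cathode) and Mg²⁺/Mg is oxidized (anode), so E°cell = E°(Tl⁺/Tl) − E°(Mg²⁺/Mg).
E°(Mg²⁺/Mg) = E°(cathode) − E°cell = −0.33 − (+2.04) = −2.37 V.

−2.37 V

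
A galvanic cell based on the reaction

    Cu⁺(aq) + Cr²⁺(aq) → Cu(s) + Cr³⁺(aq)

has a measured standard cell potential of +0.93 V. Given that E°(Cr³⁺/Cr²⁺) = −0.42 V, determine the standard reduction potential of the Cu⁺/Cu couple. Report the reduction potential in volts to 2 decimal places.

In the reaction as written the Cu⁺/Cu couple is reduced (cathode) and Cr³⁺/Cr²⁺ is oxidized (anode), so E°cell = E°(Cu⁺/Cu) − E°(Cr³⁺/Cr²⁺).
E°(Cu⁺/Cu) = E°cell + E°(anode) = +0.93 + (−0.42) = +0.51 V.

+0.51 V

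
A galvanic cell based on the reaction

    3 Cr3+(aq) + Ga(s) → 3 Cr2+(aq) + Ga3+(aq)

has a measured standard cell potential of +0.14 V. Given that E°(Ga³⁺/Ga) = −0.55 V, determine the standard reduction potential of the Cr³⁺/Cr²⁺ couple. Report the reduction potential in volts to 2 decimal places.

−0.41 V

In the reaction as written the Cr³⁺/Cr²⁺ couple is reduced (cathode) and Ga³⁺/Ga is oxidized (anode), so E°cell = E°(Cr³⁺/Cr²⁺) − E°(Ga³⁺/Ga).
E°(Cr³⁺/Cr²⁺) = E°cell + E°(anode) = +0.14 + (−0.55) = −0.41 V.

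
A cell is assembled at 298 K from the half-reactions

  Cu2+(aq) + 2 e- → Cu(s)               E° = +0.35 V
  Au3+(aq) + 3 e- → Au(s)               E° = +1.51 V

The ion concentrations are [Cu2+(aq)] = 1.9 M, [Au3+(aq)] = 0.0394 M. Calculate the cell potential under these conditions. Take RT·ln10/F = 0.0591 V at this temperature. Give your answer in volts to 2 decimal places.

Since E°(Au³⁺/Au) > E°(Cu²⁺/Cu), Au³⁺/Au serves as the cathode.
E°cell = +1.51 − (+0.35) = +1.16 V, with n = 6 electrons transferred.
The balanced reaction is 2 Au3+(aq) + 3 Cu(s) → 2 Au(s) + 3 Cu2+(aq), so Q = [Cu2+(aq)]^3 / [Au3+(aq)]^2 = 4.42×10^3 and log Q = 3.645.
E = E° − (0.0591/n)·log Q = +1.16 − (0.0591/6)(3.645) = +1.12 V.

+1.12 V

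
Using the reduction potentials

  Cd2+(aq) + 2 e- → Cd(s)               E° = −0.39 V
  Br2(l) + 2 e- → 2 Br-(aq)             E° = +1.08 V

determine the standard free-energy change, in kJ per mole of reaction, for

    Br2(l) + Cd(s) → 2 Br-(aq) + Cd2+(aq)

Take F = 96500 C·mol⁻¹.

In the reaction as written Br2(l) is reduced, so the Br₂/Br⁻ couple is the cathode and Cd²⁺/Cd is the anode.
E°cell = +1.08 − (−0.39) = +1.47 V; balancing electrons gives n = 2.
ΔG° = −nFE°cell = −(2)(96500)(+1.47) J/mol = −284 kJ/mol.

−284 kJ/mol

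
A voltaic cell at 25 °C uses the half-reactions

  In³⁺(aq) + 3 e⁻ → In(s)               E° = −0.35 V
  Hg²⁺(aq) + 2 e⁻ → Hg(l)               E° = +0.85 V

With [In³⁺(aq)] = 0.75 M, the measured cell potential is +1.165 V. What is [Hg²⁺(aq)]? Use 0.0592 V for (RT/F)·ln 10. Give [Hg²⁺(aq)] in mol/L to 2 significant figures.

The Hg²⁺/Hg couple has the larger reduction potential, so it is the cathode: E°cell = +0.85 − (−0.35) = +1.20 V and n = 6.
Rearranging E = E° − (0.0592/n)·log Q gives log Q = 6(+1.20 − (+1.165))/0.0592 = 3.547.
The balanced reaction is 3 Hg²⁺(aq) + 2 In(s) → 3 Hg(l) + 2 In³⁺(aq), so Q = [In³⁺(aq)]^2 / [Hg²⁺(aq)]^3.
Substituting the known concentrations and solving, log [Hg²⁺(aq)] = −1.266 and [Hg²⁺(aq)] = 0.054 M.

0.054 M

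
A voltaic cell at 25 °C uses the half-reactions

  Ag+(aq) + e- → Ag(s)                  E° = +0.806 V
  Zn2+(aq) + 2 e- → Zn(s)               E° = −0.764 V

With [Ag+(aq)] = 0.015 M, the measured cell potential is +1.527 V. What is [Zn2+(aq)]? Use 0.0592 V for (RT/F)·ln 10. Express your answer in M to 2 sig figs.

0.0064 M

The Ag⁺/Ag couple has the larger reduction potential, so it is the cathode: E°cell = +0.806 − (−0.764) = +1.570 V and n = 2.
Since E = E° − (0.0592/n)·log Q, log Q = n(E° − E)/0.0592 = 1.453.
Balancing electrons gives 2 Ag+(aq) + Zn(s) → 2 Ag(s) + Zn2+(aq); thus Q = [Zn2+(aq)] / [Ag+(aq)]^2.
Isolating [Zn2+(aq)] in Q = 10^{1.453} yields log [Zn2+(aq)] = −2.195, i.e. 0.0064 M.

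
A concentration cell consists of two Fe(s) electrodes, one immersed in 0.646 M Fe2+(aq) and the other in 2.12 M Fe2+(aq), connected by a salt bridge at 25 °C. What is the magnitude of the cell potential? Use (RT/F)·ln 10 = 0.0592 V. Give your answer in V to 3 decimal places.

For a concentration cell E°cell = 0, since both electrodes use the same couple.
The compartment with the higher Fe2+(aq) concentration (2.12 M) acts as the cathode; ions are reduced there and produced at the dilute (0.646 M) anode.
With n = 2, Ecell = −(0.0592/2)·log([dilute]/[conc]) = −(0.0592/2)·log(0.646/2.12) = +0.015 V.

0.015 V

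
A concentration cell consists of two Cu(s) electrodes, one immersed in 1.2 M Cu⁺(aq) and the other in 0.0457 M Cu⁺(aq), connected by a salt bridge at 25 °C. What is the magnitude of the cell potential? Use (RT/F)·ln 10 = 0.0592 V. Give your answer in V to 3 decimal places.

0.084 V

For a concentration cell E°cell = 0, since both electrodes use the same couple.
The compartment with the higher Cu⁺(aq) concentration (1.2 M) acts as the cathode; ions are reduced there and produced at the dilute (0.0457 M) anode.
With n = 1, Ecell = −(0.0592/1)·log([dilute]/[conc]) = −(0.0592/1)·log(0.0457/1.2) = +0.084 V.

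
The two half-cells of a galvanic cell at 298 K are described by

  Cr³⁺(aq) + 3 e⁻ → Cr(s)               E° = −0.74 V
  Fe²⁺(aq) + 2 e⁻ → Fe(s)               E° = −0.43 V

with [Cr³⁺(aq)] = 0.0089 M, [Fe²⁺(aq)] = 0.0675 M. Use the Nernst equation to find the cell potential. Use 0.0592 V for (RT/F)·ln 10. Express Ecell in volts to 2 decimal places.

Fe²⁺/Fe is reduced (cathode, E° = −0.43 V) and Cr³⁺/Cr is oxidized (anode).
E°cell = E°cat − E°an = −0.43 − (−0.74) = +0.31 V; n = 6.
Balancing gives 3 Fe²⁺(aq) + 2 Cr(s) → 3 Fe(s) + 2 Cr³⁺(aq); hence Q = [Cr³⁺(aq)]^2 / [Fe²⁺(aq)]^3 = 0.258 (log Q = −0.589).
E = E° − (0.0592/n)·log Q = +0.31 − (0.0592/6)(−0.589) = +0.32 V.

+0.32 V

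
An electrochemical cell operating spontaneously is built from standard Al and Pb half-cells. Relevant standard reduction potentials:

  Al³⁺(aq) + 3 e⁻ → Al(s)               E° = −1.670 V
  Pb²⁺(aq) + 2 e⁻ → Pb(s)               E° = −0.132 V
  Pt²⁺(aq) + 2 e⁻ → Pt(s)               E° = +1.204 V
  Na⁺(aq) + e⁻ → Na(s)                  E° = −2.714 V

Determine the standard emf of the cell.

Of the two couples in this cell, the one with the more positive reduction potential is reduced at the cathode: here that is Pb²⁺/Pb (−0.132 V); Al³⁺/Al (−1.670 V) is the anode.
E°cell = E°(cathode) − E°(anode) = −0.132 − (−1.670) = +1.538 V.

+1.538 V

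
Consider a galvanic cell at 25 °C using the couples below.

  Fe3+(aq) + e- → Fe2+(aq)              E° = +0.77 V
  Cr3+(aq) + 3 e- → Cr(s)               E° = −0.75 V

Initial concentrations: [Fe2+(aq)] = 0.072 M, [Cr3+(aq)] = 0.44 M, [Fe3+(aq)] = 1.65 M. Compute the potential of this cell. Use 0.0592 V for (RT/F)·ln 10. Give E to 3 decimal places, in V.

+1.608 V

Since E°(Fe³⁺/Fe²⁺) > E°(Cr³⁺/Cr), Fe³⁺/Fe²⁺ serves as the cathode.
The standard potential is +0.77 − (−0.75) = +1.52 V and the balanced reaction transfers n = 3 electrons.
Balancing gives 3 Fe3+(aq) + Cr(s) → 3 Fe2+(aq) + Cr3+(aq); hence Q = ([Fe2+(aq)]^3·[Cr3+(aq)]) / [Fe3+(aq)]^3 = 3.66×10^−5 (log Q = −4.437).
Applying E = E° − (RT ln10/nF)·log Q gives +1.52 − (0.0592/3)(−4.437) = +1.608 V.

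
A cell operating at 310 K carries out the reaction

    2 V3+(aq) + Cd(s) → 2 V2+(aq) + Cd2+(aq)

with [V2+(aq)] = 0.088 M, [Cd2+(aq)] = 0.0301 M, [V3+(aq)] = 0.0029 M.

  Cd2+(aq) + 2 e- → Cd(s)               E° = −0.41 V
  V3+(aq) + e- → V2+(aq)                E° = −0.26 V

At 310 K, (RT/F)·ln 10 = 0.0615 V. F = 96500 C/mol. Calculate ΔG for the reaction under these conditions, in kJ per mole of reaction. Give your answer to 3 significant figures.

−20.4 kJ/mol

E°cell = −0.26 − (−0.41) = +0.15 V; the balanced reaction transfers n = 2 electrons.
The reaction quotient is ([V2+(aq)]^2·[Cd2+(aq)]) / [V3+(aq)]^2 = 27.7; by Nernst, E = +0.15 − (0.0615/2)(1.443) = +0.1056 V.
Finally ΔG = −nFE = −(2)(96500 C/mol)(+0.1056 V) = −20.4 kJ/mol.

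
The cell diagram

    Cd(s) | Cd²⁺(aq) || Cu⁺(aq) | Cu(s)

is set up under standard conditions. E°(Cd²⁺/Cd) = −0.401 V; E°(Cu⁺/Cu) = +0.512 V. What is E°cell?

By convention the left-hand electrode in cell notation is the anode (oxidation) and the right-hand electrode is the cathode (reduction).
E°cell = E°(right) − E°(left) = +0.512 − (−0.401) = +0.913 V.

+0.913 V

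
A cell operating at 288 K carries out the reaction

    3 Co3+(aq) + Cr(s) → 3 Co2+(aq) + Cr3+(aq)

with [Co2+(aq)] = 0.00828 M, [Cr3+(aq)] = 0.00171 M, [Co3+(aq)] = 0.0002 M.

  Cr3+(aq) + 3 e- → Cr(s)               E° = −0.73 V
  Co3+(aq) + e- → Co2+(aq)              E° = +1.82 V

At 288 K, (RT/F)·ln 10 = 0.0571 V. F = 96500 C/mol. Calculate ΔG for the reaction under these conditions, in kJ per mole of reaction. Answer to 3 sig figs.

−727 kJ/mol

The standard cell potential is +1.82 − (−0.73) = +2.55 V, with n = 3 electrons in the balanced equation.
Q = ([Co2+(aq)]^3·[Cr3+(aq)]) / [Co3+(aq)]^3 = 121, so log Q = 2.084 and E = +2.55 − (0.0571/3)(2.084) = +2.5103 V.
Then ΔG = −nFE = −3 × 96500 × +2.5103 J/mol = −727 kJ/mol.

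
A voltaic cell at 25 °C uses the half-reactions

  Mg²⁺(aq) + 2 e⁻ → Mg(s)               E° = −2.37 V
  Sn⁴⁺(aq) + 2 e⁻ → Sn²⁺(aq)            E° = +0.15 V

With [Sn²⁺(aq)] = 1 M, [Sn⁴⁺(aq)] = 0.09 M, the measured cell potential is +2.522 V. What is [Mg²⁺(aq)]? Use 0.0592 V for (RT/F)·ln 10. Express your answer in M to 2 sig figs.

0.077 M

With Sn⁴⁺/Sn²⁺ at the cathode and Mg²⁺/Mg at the anode, E°cell = +0.15 − (−2.37) = +2.52 V (n = 2).
Since E = E° − (0.0592/n)·log Q, log Q = n(E° − E)/0.0592 = −0.068.
For Sn⁴⁺(aq) + Mg(s) → Sn²⁺(aq) + Mg²⁺(aq), the reaction quotient is Q = ([Sn²⁺(aq)]·[Mg²⁺(aq)]) / [Sn⁴⁺(aq)].
Substituting the known concentrations and solving, log [Mg²⁺(aq)] = −1.114 and [Mg²⁺(aq)] = 0.077 M.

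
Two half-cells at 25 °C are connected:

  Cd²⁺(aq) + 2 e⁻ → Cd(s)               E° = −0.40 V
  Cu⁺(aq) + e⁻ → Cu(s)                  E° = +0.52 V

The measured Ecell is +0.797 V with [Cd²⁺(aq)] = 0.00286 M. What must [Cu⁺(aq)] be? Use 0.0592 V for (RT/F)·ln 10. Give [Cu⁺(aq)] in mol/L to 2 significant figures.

With Cu⁺/Cu at the cathode and Cd²⁺/Cd at the anode, E°cell = +0.52 − (−0.40) = +0.92 V (n = 2).
Since E = E° − (0.0592/n)·log Q, log Q = n(E° − E)/0.0592 = 4.155.
Balancing electrons gives 2 Cu⁺(aq) + Cd(s) → 2 Cu(s) + Cd²⁺(aq); thus Q = [Cd²⁺(aq)] / [Cu⁺(aq)]^2.
Isolating [Cu⁺(aq)] in Q = 10^{4.155} yields log [Cu⁺(aq)] = −3.349, i.e. 0.00045 M.

0.00045 M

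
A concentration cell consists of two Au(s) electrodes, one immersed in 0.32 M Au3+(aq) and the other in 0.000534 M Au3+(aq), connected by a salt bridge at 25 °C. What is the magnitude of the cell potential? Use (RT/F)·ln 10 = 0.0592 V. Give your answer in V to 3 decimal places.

0.055 V

For a concentration cell E°cell = 0, since both electrodes use the same couple.
The compartment with the higher Au3+(aq) concentration (0.32 M) acts as the cathode; ions are reduced there and produced at the dilute (0.000534 M) anode.
With n = 3, Ecell = −(0.0592/3)·log([dilute]/[conc]) = −(0.0592/3)·log(0.000534/0.32) = +0.055 V.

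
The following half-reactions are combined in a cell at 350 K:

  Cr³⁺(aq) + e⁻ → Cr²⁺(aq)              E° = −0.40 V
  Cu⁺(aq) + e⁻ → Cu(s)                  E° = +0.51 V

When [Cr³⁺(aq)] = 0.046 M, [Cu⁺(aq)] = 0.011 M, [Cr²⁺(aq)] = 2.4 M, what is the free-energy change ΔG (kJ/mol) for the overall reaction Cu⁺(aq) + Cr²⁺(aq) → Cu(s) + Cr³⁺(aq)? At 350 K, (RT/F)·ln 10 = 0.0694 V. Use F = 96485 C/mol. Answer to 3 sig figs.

−86.2 kJ/mol

With Cu⁺/Cu reduced at the cathode, E°cell = +0.51 − (−0.40) = +0.91 V and n = 1.
The reaction quotient is [Cr³⁺(aq)] / ([Cu⁺(aq)]·[Cr²⁺(aq)]) = 1.74; by Nernst, E = +0.91 − (0.0694/1)(0.241) = +0.8933 V.
Finally ΔG = −nFE = −(1)(96485 C/mol)(+0.8933 V) = −86.2 kJ/mol.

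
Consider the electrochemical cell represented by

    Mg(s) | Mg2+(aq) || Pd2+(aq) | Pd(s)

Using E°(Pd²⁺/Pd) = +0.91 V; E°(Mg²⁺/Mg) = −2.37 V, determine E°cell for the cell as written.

By convention the left-hand electrode in cell notation is the anode (oxidation) and the right-hand electrode is the cathode (reduction).
E°cell = E°(right) − E°(left) = +0.91 − (−2.37) = +3.28 V.

+3.28 V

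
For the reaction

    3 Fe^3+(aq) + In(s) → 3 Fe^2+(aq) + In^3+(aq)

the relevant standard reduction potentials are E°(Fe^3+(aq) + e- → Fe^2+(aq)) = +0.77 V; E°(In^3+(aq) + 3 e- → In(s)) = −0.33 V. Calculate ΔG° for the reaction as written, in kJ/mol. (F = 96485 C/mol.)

−318 kJ/mol

In the reaction as written Fe^3+(aq) is reduced, so the Fe³⁺/Fe²⁺ couple is the cathode and In³⁺/In is the anode.
E°cell = +0.77 − (−0.33) = +1.10 V; balancing electrons gives n = 3.
ΔG° = −nFE°cell = −(3)(96485)(+1.10) J/mol = −318 kJ/mol.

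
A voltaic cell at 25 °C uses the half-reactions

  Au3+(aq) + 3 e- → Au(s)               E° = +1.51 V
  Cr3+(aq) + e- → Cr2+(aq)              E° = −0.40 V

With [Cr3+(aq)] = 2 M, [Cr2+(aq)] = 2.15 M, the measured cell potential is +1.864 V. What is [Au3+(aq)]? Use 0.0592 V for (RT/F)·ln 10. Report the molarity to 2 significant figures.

0.0038 M

The Au³⁺/Au couple has the larger reduction potential, so it is the cathode: E°cell = +1.51 − (−0.40) = +1.91 V and n = 3.
Since E = E° − (0.0592/n)·log Q, log Q = n(E° − E)/0.0592 = 2.331.
Balancing electrons gives Au3+(aq) + 3 Cr2+(aq) → Au(s) + 3 Cr3+(aq); thus Q = [Cr3+(aq)]^3 / ([Au3+(aq)]·[Cr2+(aq)]^3).
Isolating [Au3+(aq)] in Q = 10^{2.331} yields log [Au3+(aq)] = −2.425, i.e. 0.0038 M.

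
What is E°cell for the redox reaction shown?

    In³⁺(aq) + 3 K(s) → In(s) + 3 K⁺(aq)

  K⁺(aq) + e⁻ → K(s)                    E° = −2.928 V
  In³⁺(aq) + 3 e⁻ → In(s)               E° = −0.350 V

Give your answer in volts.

+2.578 V

In³⁺(aq) gains electrons, so the In³⁺/In couple is the cathode; the K⁺/K couple is the anode.
E°cell = E°(cathode) − E°(anode) = −0.350 − (−2.928) = +2.578 V.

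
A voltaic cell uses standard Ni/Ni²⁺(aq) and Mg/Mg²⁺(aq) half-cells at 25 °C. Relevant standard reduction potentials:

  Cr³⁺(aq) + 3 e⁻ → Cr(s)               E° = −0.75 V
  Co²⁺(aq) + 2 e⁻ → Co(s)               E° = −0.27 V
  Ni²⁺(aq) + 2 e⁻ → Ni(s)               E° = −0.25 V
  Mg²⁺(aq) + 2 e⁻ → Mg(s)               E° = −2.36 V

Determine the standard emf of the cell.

+2.11 V

Of the two couples in this cell, the one with the more positive reduction potential is reduced at the cathode: here that is Ni²⁺/Ni (−0.25 V); Mg²⁺/Mg (−2.36 V) is the anode.
E°cell = E°(cathode) − E°(anode) = −0.25 − (−2.36) = +2.11 V.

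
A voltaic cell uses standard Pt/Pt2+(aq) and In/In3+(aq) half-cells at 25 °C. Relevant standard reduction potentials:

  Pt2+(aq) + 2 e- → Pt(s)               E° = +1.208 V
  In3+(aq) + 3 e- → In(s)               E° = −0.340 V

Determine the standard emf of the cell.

Of the two couples in this cell, the one with the more positive reduction potential is reduced at the cathode: here that is Pt²⁺/Pt (+1.208 V); In³⁺/In (−0.340 V) is the anode.
E°cell = E°(cathode) − E°(anode) = +1.208 − (−0.340) = +1.548 V.

+1.548 V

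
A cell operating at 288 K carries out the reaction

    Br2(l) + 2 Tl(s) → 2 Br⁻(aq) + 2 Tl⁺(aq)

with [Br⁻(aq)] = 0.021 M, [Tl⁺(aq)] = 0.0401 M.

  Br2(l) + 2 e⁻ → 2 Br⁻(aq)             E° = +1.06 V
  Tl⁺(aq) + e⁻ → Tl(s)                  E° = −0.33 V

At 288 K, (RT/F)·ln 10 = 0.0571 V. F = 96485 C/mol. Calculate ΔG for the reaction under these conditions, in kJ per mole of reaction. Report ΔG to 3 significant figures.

−302 kJ/mol

With Br₂/Br⁻ reduced at the cathode, E°cell = +1.06 − (−0.33) = +1.39 V and n = 2.
The reaction quotient is [Br⁻(aq)]^2·[Tl⁺(aq)]^2 = 7.09×10^−7; by Nernst, E = +1.39 − (0.0571/2)(−6.149) = +1.5656 V.
Then ΔG = −nFE = −2 × 96485 × +1.5656 J/mol = −302 kJ/mol.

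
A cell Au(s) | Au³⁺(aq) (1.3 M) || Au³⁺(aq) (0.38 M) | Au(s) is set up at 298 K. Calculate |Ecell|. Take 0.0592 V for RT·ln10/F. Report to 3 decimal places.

0.011 V

For a concentration cell E°cell = 0, since both electrodes use the same couple.
The compartment with the higher Au³⁺(aq) concentration (1.3 M) acts as the cathode; ions are reduced there and produced at the dilute (0.38 M) anode.
With n = 3, Ecell = −(0.0592/3)·log([dilute]/[conc]) = −(0.0592/3)·log(0.38/1.3) = +0.011 V.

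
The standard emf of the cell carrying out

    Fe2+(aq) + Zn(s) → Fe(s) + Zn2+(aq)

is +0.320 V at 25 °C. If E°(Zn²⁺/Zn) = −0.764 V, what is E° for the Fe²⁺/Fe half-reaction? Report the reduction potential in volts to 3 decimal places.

−0.444 V

In the reaction as written the Fe²⁺/Fe couple is reduced (cathode) and Zn²⁺/Zn is oxidized (anode), so E°cell = E°(Fe²⁺/Fe) − E°(Zn²⁺/Zn).
E°(Fe²⁺/Fe) = E°cell + E°(anode) = +0.320 + (−0.764) = −0.444 V.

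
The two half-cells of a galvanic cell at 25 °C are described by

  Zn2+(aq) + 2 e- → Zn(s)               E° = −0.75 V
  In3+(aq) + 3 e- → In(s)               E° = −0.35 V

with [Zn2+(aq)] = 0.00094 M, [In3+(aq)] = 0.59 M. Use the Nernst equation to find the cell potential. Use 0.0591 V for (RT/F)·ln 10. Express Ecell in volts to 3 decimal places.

+0.485 V

The In³⁺/In couple has the more positive E°, so it is the cathode; Zn²⁺/Zn is the anode.
The standard potential is −0.35 − (−0.75) = +0.40 V and the balanced reaction transfers n = 6 electrons.
Balancing gives 2 In3+(aq) + 3 Zn(s) → 2 In(s) + 3 Zn2+(aq); hence Q = [Zn2+(aq)]^3 / [In3+(aq)]^2 = 2.39×10^−9 (log Q = −8.622).
By the Nernst equation, E = +0.40 − (0.0591/6)·(−8.622) = +0.485 V.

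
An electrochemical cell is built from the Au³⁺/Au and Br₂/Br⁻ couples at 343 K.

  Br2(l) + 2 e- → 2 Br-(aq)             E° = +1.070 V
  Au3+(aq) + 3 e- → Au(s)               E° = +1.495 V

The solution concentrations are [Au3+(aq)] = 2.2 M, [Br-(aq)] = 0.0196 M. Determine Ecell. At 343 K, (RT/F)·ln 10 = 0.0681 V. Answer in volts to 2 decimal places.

Since E°(Au³⁺/Au) > E°(Br₂/Br⁻), Au³⁺/Au serves as the cathode.
E°cell = E°cat − E°an = +1.495 − (+1.070) = +0.425 V; n = 6.
For the overall reaction 2 Au3+(aq) + 6 Br-(aq) → 2 Au(s) + 3 Br2(l), Q = 1 / ([Au3+(aq)]^2·[Br-(aq)]^6) = 3.64×10^9, giving log Q = 9.562.
Applying E = E° − (RT ln10/nF)·log Q gives +0.425 − (0.0681/6)(9.562) = +0.32 V.

+0.32 V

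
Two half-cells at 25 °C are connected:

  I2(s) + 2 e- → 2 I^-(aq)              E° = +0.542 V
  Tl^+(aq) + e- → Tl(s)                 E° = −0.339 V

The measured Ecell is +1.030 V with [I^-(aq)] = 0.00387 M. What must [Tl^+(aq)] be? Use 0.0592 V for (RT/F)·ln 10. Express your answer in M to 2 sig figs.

0.79 M

The I₂/I⁻ couple has the larger reduction potential, so it is the cathode: E°cell = +0.542 − (−0.339) = +0.881 V and n = 2.
From the Nernst equation, log Q = n(E° − E)/0.0592 = 2·(+0.881 − (+1.030))/0.0592 = −5.034.
The balanced reaction is I2(s) + 2 Tl(s) → 2 I^-(aq) + 2 Tl^+(aq), so Q = [I^-(aq)]^2·[Tl^+(aq)]^2.
Substituting the known concentrations and solving, log [Tl^+(aq)] = −0.105 and [Tl^+(aq)] = 0.79 M.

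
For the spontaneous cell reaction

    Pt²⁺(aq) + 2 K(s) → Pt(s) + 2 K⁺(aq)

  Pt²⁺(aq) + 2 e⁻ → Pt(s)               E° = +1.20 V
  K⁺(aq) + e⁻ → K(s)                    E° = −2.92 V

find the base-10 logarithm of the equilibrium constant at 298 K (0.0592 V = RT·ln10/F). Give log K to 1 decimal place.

The Pt²⁺/Pt couple is reduced (cathode); E°cell = +1.20 − (−2.92) = +4.12 V with n = 2.
At equilibrium E = 0, so log K = nE°cell / 0.0592 = (2)(+4.12) / 0.0592 = 139.2.

log K = 139.2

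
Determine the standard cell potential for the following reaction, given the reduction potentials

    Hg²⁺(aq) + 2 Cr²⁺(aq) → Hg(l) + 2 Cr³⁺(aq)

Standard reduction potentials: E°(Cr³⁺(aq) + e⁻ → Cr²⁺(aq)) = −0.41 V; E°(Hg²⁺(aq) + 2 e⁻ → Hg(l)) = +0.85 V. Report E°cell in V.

+1.26 V

Hg²⁺(aq) gains electrons, so the Hg²⁺/Hg couple is the cathode; the Cr³⁺/Cr²⁺ couple is the anode.
E°cell = E°(cathode) − E°(anode) = +0.85 − (−0.41) = +1.26 V.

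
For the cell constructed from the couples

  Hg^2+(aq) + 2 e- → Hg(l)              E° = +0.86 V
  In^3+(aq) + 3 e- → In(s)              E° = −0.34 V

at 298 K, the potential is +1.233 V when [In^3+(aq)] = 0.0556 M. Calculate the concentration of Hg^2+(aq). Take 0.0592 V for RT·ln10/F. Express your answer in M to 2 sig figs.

1.9 M

With Hg²⁺/Hg at the cathode and In³⁺/In at the anode, E°cell = +0.86 − (−0.34) = +1.20 V (n = 6).
Rearranging E = E° − (0.0592/n)·log Q gives log Q = 6(+1.20 − (+1.233))/0.0592 = −3.345.
Balancing electrons gives 3 Hg^2+(aq) + 2 In(s) → 3 Hg(l) + 2 In^3+(aq); thus Q = [In^3+(aq)]^2 / [Hg^2+(aq)]^3.
Solving for the unknown gives log [Hg^2+(aq)] = 0.278, so [Hg^2+(aq)] ≈ 1.9 M.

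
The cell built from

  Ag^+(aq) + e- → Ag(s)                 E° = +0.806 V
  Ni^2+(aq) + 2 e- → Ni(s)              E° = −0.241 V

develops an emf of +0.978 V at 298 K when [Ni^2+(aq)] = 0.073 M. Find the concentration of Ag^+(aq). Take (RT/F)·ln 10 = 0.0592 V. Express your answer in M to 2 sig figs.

0.018 M

The Ag⁺/Ag couple has the larger reduction potential, so it is the cathode: E°cell = +0.806 − (−0.241) = +1.047 V and n = 2.
Since E = E° − (0.0592/n)·log Q, log Q = n(E° − E)/0.0592 = 2.331.
The balanced reaction is 2 Ag^+(aq) + Ni(s) → 2 Ag(s) + Ni^2+(aq), so Q = [Ni^2+(aq)] / [Ag^+(aq)]^2.
Solving for the unknown gives log [Ag^+(aq)] = −1.734, so [Ag^+(aq)] ≈ 0.018 M.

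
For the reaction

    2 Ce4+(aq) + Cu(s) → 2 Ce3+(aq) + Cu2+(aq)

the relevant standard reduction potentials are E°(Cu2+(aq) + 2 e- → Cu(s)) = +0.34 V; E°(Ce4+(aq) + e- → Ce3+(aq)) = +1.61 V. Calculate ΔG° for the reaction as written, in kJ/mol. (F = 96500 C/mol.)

−245 kJ/mol

In the reaction as written Ce4+(aq) is reduced, so the Ce⁴⁺/Ce³⁺ couple is the cathode and Cu²⁺/Cu is the anode.
E°cell = +1.61 − (+0.34) = +1.27 V; balancing electrons gives n = 2.
ΔG° = −nFE°cell = −(2)(96500)(+1.27) J/mol = −245 kJ/mol.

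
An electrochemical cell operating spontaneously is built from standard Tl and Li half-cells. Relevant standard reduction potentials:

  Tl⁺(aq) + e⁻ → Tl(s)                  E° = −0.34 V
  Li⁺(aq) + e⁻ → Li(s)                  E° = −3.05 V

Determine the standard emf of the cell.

Of the two couples in this cell, the one with the more positive reduction potential is reduced at the cathode: here that is Tl⁺/Tl (−0.34 V); Li⁺/Li (−3.05 V) is the anode.
E°cell = E°(cathode) − E°(anode) = −0.34 − (−3.05) = +2.71 V.

+2.71 V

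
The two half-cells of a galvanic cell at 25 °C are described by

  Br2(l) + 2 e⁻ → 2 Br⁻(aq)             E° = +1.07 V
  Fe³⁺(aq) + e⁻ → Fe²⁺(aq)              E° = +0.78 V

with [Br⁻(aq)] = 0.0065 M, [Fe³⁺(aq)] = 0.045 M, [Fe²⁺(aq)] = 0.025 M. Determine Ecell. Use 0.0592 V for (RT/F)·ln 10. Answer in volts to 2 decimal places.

Br₂/Br⁻ is reduced (cathode, E° = +1.07 V) and Fe³⁺/Fe²⁺ is oxidized (anode).
E°cell = +1.07 − (+0.78) = +0.29 V, with n = 2 electrons transferred.
For the overall reaction Br2(l) + 2 Fe²⁺(aq) → 2 Br⁻(aq) + 2 Fe³⁺(aq), Q = ([Br⁻(aq)]^2·[Fe³⁺(aq)]^2) / [Fe²⁺(aq)]^2 = 0.000137, giving log Q = −3.864.
By the Nernst equation, E = +0.29 − (0.0592/2)·(−3.864) = +0.40 V.

+0.40 V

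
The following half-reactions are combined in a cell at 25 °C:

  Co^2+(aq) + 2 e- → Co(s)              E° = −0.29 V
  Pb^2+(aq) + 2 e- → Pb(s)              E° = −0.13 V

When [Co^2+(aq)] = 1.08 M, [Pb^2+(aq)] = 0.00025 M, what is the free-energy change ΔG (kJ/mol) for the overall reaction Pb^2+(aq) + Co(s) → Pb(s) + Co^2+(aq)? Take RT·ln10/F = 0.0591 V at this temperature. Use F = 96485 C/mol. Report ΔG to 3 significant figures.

With Pb²⁺/Pb reduced at the cathode, E°cell = −0.13 − (−0.29) = +0.16 V and n = 2.
The reaction quotient is [Co^2+(aq)] / [Pb^2+(aq)] = 4.32×10^3; by Nernst, E = +0.16 − (0.0591/2)(3.635) = +0.0526 V.
Finally ΔG = −nFE = −(2)(96485 C/mol)(+0.0526 V) = −10.2 kJ/mol.

−10.2 kJ/mol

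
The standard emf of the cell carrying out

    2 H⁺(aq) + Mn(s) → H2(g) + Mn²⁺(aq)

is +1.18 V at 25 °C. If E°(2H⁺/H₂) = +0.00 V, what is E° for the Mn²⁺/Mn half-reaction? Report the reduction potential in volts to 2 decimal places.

−1.18 V

In the reaction as written the 2H⁺/H₂ couple is reduced (cathode) and Mn²⁺/Mn is oxidized (anode), so E°cell = E°(2H⁺/H₂) − E°(Mn²⁺/Mn).
E°(Mn²⁺/Mn) = E°(cathode) − E°cell = +0.00 − (+1.18) = −1.18 V.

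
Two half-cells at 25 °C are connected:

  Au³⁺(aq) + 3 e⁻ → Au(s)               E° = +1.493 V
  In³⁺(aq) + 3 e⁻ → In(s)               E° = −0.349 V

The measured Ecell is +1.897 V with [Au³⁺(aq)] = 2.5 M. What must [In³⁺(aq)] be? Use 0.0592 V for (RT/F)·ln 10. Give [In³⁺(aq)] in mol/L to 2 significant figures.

The Au³⁺/Au couple has the larger reduction potential, so it is the cathode: E°cell = +1.493 − (−0.349) = +1.842 V and n = 3.
Since E = E° − (0.0592/n)·log Q, log Q = n(E° − E)/0.0592 = −2.787.
The balanced reaction is Au³⁺(aq) + In(s) → Au(s) + In³⁺(aq), so Q = [In³⁺(aq)] / [Au³⁺(aq)].
Substituting the known concentrations and solving, log [In³⁺(aq)] = −2.389 and [In³⁺(aq)] = 0.0041 M.

0.0041 M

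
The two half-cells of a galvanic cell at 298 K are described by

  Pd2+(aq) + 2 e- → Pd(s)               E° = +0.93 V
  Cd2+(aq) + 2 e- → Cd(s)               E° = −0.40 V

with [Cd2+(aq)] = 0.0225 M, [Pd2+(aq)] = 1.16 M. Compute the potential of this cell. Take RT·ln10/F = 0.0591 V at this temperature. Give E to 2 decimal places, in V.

Since E°(Pd²⁺/Pd) > E°(Cd²⁺/Cd), Pd²⁺/Pd serves as the cathode.
E°cell = +0.93 − (−0.40) = +1.33 V, with n = 2 electrons transferred.
For the overall reaction Pd2+(aq) + Cd(s) → Pd(s) + Cd2+(aq), Q = [Cd2+(aq)] / [Pd2+(aq)] = 0.0194, giving log Q = −1.712.
Applying E = E° − (RT ln10/nF)·log Q gives +1.33 − (0.0591/2)(−1.712) = +1.38 V.

+1.38 V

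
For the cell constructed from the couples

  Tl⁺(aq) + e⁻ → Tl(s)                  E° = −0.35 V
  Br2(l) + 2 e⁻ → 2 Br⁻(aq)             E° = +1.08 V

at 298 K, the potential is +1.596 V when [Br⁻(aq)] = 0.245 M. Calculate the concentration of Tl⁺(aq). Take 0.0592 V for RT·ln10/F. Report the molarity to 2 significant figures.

With Br₂/Br⁻ at the cathode and Tl⁺/Tl at the anode, E°cell = +1.08 − (−0.35) = +1.43 V (n = 2).
From the Nernst equation, log Q = n(E° − E)/0.0592 = 2·(+1.43 − (+1.596))/0.0592 = −5.608.
For Br2(l) + 2 Tl(s) → 2 Br⁻(aq) + 2 Tl⁺(aq), the reaction quotient is Q = [Br⁻(aq)]^2·[Tl⁺(aq)]^2.
Isolating [Tl⁺(aq)] in Q = 10^{−5.608} yields log [Tl⁺(aq)] = −2.193, i.e. 0.0064 M.

0.0064 M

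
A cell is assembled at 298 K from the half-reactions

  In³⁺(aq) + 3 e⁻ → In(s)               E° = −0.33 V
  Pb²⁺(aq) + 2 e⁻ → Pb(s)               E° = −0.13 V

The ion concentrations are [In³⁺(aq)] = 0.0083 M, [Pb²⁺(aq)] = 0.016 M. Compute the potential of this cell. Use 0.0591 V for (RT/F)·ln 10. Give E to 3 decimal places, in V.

+0.188 V

Since E°(Pb²⁺/Pb) > E°(In³⁺/In), Pb²⁺/Pb serves as the cathode.
The standard potential is −0.13 − (−0.33) = +0.20 V and the balanced reaction transfers n = 6 electrons.
For the overall reaction 3 Pb²⁺(aq) + 2 In(s) → 3 Pb(s) + 2 In³⁺(aq), Q = [In³⁺(aq)]^2 / [Pb²⁺(aq)]^3 = 16.8, giving log Q = 1.226.
E = E° − (0.0591/n)·log Q = +0.20 − (0.0591/6)(1.226) = +0.188 V.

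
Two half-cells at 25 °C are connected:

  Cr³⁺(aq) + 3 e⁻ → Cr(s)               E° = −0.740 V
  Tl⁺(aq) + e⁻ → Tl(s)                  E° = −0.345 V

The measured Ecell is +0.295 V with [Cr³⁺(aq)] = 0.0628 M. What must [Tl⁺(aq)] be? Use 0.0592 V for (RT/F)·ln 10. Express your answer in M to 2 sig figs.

0.0081 M

Tl⁺/Tl is the cathode (higher E°); E°cell = −0.345 − (−0.740) = +0.395 V with n = 3.
From the Nernst equation, log Q = n(E° − E)/0.0592 = 3·(+0.395 − (+0.295))/0.0592 = 5.068.
Balancing electrons gives 3 Tl⁺(aq) + Cr(s) → 3 Tl(s) + Cr³⁺(aq); thus Q = [Cr³⁺(aq)] / [Tl⁺(aq)]^3.
Isolating [Tl⁺(aq)] in Q = 10^{5.068} yields log [Tl⁺(aq)] = −2.090, i.e. 0.0081 M.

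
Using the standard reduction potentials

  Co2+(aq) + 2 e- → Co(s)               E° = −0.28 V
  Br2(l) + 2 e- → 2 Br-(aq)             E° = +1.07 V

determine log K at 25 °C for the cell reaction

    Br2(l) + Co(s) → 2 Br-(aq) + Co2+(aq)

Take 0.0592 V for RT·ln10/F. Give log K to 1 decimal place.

The Br₂/Br⁻ couple is reduced (cathode); E°cell = +1.07 − (−0.28) = +1.35 V with n = 2.
At equilibrium E = 0, so log K = nE°cell / 0.0592 = (2)(+1.35) / 0.0592 = 45.6.

log K = 45.6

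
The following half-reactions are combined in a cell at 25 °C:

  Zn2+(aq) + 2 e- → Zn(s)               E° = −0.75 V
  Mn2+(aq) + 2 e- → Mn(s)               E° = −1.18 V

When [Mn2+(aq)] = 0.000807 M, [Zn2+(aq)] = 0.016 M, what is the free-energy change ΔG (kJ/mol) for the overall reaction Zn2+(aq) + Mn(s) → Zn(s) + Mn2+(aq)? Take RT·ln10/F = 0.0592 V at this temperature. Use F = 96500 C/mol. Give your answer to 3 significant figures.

−90.4 kJ/mol

The standard cell potential is −0.75 − (−1.18) = +0.43 V, with n = 2 electrons in the balanced equation.
Here Q = [Mn2+(aq)] / [Zn2+(aq)] = 0.0504 (log Q = −1.297), giving E = +0.43 − (0.0592/2)·(−1.297) = +0.4684 V.
Finally ΔG = −nFE = −(2)(96500 C/mol)(+0.4684 V) = −90.4 kJ/mol.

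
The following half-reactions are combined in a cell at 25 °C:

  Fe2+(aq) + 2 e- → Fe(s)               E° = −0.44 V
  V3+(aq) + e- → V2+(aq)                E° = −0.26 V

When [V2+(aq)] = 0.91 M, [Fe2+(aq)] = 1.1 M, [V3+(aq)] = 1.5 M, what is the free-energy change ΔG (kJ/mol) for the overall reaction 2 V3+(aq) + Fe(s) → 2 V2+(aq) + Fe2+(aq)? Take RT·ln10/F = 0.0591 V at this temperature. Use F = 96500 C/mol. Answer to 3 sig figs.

−37.0 kJ/mol

The standard cell potential is −0.26 − (−0.44) = +0.18 V, with n = 2 electrons in the balanced equation.
Here Q = ([V2+(aq)]^2·[Fe2+(aq)]) / [V3+(aq)]^2 = 0.405 (log Q = −0.393), giving E = +0.18 − (0.0591/2)·(−0.393) = +0.1916 V.
ΔG = −nFE = −(2)(96500)(+0.1916) J/mol = −37.0 kJ/mol.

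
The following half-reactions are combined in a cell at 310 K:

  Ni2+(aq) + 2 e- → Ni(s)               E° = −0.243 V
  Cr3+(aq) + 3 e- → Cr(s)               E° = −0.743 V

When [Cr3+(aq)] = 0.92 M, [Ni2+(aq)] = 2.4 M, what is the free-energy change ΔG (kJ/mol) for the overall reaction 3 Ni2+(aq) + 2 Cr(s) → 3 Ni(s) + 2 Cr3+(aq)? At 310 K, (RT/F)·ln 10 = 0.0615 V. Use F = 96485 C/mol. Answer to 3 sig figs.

With Ni²⁺/Ni reduced at the cathode, E°cell = −0.243 − (−0.743) = +0.500 V and n = 6.
Q = [Cr3+(aq)]^2 / [Ni2+(aq)]^3 = 0.0612, so log Q = −1.213 and E = +0.500 − (0.0615/6)(−1.213) = +0.5124 V.
Finally ΔG = −nFE = −(6)(96485 C/mol)(+0.5124 V) = −297 kJ/mol.

−297 kJ/mol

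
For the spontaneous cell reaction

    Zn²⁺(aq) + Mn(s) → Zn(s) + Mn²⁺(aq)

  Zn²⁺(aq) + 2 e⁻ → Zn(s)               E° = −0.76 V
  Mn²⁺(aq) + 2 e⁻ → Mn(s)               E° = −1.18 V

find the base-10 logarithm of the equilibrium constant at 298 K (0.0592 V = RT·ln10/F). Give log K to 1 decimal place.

log K = 14.2

The Zn²⁺/Zn couple is reduced (cathode); E°cell = −0.76 − (−1.18) = +0.42 V with n = 2.
At equilibrium E = 0, so log K = nE°cell / 0.0592 = (2)(+0.42) / 0.0592 = 14.2.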